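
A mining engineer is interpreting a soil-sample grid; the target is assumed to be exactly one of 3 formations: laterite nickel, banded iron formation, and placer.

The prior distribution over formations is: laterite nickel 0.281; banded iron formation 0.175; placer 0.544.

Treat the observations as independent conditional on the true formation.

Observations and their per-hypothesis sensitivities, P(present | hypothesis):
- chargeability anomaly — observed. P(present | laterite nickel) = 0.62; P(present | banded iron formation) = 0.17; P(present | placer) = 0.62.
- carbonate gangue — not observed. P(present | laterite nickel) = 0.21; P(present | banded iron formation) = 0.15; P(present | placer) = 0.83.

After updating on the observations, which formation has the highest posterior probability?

laterite nickel

By Bayes' rule with conditional independence, the unnormalized weight for each hypothesis is prior × ∏ likelihoods (using 1 − P(present | H) for each absent observation):
  laterite nickel: 0.281 × 0.62 × (1 − 0.21) = 0.13763
  banded iron formation: 0.175 × 0.17 × (1 − 0.15) = 0.025287
  placer: 0.544 × 0.62 × (1 − 0.83) = 0.057338
Normalizing constant Z = 0.13763 + 0.025287 + 0.057338 = 0.22026.
P(laterite nickel | evidence) ≈ 0.13763 / 0.22026 ≈ 0.625
P(banded iron formation | evidence) ≈ 0.025287 / 0.22026 ≈ 0.115
P(placer | evidence) ≈ 0.057338 / 0.22026 ≈ 0.260
The largest is 0.625, so laterite nickel is most probable.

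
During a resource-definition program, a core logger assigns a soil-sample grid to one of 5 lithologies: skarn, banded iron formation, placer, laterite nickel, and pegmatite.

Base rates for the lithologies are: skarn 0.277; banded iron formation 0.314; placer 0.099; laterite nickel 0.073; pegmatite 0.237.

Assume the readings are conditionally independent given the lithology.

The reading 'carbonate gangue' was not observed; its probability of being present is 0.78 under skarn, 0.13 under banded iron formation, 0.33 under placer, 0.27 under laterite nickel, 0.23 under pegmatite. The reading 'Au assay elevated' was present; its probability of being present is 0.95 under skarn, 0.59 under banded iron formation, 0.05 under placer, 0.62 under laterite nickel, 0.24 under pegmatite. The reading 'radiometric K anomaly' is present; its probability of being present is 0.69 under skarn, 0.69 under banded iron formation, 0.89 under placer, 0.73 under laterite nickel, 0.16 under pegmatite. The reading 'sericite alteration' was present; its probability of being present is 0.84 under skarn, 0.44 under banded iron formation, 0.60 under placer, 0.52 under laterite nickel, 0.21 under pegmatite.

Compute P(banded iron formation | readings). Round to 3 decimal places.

0.498

For each hypothesis, the unnormalized posterior weight is prior × product of the reading likelihoods (using 1 − P(present | H) for each absent reading):
  skarn: 0.277 × (1 − 0.78) × 0.95 × 0.69 × 0.84 = 0.033555
  banded iron formation: 0.314 × (1 − 0.13) × 0.59 × 0.69 × 0.44 = 0.048933
  placer: 0.099 × (1 − 0.33) × 0.05 × 0.89 × 0.60 = 0.001771
  laterite nickel: 0.073 × (1 − 0.27) × 0.62 × 0.73 × 0.52 = 0.012542
  pegmatite: 0.237 × (1 − 0.23) × 0.24 × 0.16 × 0.21 = 0.0014716
Marginal likelihood of the evidence = 0.098272.
P(banded iron formation | evidence) = 0.048933 / 0.098272 ≈ 0.498.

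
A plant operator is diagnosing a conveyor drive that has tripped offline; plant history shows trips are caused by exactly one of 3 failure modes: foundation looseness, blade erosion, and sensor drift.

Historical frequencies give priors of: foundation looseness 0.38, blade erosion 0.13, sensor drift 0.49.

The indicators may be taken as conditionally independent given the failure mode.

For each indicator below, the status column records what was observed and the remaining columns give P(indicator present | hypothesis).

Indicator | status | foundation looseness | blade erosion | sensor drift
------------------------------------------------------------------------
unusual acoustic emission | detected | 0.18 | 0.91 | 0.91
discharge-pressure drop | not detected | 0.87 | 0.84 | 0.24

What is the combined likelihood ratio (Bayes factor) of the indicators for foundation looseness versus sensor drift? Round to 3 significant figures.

0.0338

Joint likelihood of the indicator pattern under each hypothesis (using 1 − P(present | H) for each absent indicator):
  foundation looseness: 0.18 × (1 − 0.87) = 0.0234
  sensor drift: 0.91 × (1 − 0.24) = 0.6916
Bayes factor = 0.0234 / 0.6916 ≈ 0.0338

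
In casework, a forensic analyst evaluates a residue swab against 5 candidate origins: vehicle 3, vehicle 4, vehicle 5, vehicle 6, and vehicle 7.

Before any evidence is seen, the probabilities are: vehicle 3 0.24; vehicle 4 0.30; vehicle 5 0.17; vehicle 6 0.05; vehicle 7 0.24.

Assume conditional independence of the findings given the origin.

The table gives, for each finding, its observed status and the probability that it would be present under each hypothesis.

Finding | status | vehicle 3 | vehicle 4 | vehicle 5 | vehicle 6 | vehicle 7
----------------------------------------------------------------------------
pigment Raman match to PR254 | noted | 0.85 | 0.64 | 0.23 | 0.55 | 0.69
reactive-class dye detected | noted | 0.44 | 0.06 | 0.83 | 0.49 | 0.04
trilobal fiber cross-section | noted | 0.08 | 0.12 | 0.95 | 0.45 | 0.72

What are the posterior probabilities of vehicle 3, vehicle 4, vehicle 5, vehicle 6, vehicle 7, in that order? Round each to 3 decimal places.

Multiply each prior by the joint likelihood of the evidence pattern:
  vehicle 3: 0.24 × 0.85 × 0.44 × 0.08 = 0.0071808
  vehicle 4: 0.30 × 0.64 × 0.06 × 0.12 = 0.0013824
  vehicle 5: 0.17 × 0.23 × 0.83 × 0.95 = 0.03083
  vehicle 6: 0.05 × 0.55 × 0.49 × 0.45 = 0.0060638
  vehicle 7: 0.24 × 0.69 × 0.04 × 0.72 = 0.0047693
Marginal likelihood of the evidence = 0.050227.
P(vehicle 3 | evidence) = 0.0071808 / 0.050227 ≈ 0.143
P(vehicle 4 | evidence) = 0.0013824 / 0.050227 ≈ 0.028
P(vehicle 5 | evidence) = 0.03083 / 0.050227 ≈ 0.614
P(vehicle 6 | evidence) = 0.0060638 / 0.050227 ≈ 0.121
P(vehicle 7 | evidence) = 0.0047693 / 0.050227 ≈ 0.095

0.143, 0.028, 0.614, 0.121, 0.095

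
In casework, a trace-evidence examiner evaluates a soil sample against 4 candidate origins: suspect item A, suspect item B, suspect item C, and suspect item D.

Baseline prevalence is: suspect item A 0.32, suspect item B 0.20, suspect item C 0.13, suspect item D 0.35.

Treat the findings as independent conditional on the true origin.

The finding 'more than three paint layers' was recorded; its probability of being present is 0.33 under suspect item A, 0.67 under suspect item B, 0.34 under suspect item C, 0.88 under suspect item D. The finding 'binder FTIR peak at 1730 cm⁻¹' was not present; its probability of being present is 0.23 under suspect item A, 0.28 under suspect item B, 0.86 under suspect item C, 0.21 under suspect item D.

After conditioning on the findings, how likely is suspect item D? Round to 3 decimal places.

By Bayes' rule with conditional independence, the unnormalized weight for each hypothesis is prior × ∏ likelihoods (using 1 − P(present | H) for each absent finding):
  suspect item A: 0.32 × 0.33 × (1 − 0.23) = 0.081312
  suspect item B: 0.20 × 0.67 × (1 − 0.28) = 0.09648
  suspect item C: 0.13 × 0.34 × (1 − 0.86) = 0.006188
  suspect item D: 0.35 × 0.88 × (1 − 0.21) = 0.24332
The unnormalized weights sum to 0.4273.
P(suspect item D | evidence) = 0.24332 / 0.4273 ≈ 0.569.

0.569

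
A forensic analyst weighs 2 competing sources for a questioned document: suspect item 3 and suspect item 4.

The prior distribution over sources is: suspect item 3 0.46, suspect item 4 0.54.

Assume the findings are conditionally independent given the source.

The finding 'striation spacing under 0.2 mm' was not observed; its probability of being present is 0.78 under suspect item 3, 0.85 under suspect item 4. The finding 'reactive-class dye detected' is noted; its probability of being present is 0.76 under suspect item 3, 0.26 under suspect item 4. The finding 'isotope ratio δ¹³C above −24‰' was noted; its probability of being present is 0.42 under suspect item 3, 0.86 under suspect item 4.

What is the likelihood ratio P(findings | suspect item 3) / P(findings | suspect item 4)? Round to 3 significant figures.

Joint likelihood of the evidence pattern under each hypothesis (using 1 − P(present | H) for each absent finding):
  suspect item 3: (1 − 0.78) × 0.76 × 0.42 = 0.070224
  suspect item 4: (1 − 0.85) × 0.26 × 0.86 = 0.03354
Bayes factor = 0.070224 / 0.03354 ≈ 2.09

2.09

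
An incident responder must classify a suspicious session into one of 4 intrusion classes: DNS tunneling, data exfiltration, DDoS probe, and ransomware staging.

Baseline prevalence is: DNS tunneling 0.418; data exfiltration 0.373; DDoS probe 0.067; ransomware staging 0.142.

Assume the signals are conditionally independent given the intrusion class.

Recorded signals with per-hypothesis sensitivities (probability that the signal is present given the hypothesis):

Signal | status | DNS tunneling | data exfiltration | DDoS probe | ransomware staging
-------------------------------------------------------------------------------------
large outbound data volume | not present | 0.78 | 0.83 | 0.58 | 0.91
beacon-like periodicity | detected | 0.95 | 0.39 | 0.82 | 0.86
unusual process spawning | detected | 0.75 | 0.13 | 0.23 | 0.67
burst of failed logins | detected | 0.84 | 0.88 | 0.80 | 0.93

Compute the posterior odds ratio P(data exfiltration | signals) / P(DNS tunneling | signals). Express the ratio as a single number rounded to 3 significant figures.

0.0514

Posterior odds equal prior odds times the likelihood ratio; only the two competing hypotheses matter (using 1 − P(present | H) for each absent signal).
  data exfiltration: 0.373 × (1 − 0.83) × 0.39 × 0.13 × 0.88 = 0.0028291
  DNS tunneling: 0.418 × (1 − 0.78) × 0.95 × 0.75 × 0.84 = 0.055038
Odds(data exfiltration : DNS tunneling) = 0.0028291 / 0.055038 ≈ 0.0514.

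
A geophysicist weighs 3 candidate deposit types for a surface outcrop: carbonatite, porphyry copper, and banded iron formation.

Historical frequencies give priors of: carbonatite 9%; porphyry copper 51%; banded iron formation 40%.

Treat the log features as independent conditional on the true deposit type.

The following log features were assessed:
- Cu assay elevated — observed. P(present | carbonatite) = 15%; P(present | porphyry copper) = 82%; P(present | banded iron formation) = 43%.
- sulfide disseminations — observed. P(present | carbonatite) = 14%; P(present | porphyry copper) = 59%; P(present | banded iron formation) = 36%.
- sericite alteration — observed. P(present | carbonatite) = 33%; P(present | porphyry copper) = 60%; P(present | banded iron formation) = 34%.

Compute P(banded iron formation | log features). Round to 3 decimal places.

Multiply each prior by the joint likelihood of the log feature pattern:
  carbonatite: 0.09 × 0.15 × 0.14 × 0.33 = 0.0006237
  porphyry copper: 0.51 × 0.82 × 0.59 × 0.60 = 0.14804
  banded iron formation: 0.40 × 0.43 × 0.36 × 0.34 = 0.021053
The unnormalized weights sum to 0.16972.
P(banded iron formation | evidence) = 0.021053 / 0.16972 ≈ 0.124.

0.124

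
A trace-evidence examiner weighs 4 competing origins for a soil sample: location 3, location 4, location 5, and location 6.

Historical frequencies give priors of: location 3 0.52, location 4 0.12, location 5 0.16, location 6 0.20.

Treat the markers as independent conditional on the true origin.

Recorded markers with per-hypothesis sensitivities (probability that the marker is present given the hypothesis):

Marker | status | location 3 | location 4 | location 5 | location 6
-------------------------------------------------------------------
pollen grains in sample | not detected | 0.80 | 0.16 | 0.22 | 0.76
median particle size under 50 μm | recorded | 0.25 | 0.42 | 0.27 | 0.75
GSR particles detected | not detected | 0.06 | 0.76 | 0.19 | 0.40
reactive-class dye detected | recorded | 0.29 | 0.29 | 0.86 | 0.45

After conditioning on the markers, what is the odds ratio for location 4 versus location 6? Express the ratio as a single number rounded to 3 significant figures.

0.303

The normalizing constant cancels in an odds ratio, so compute prior × likelihood for the two hypotheses only (using 1 − P(present | H) for each absent marker):
  location 4: 0.12 × (1 − 0.16) × 0.42 × (1 − 0.76) × 0.29 = 0.0029466
  location 6: 0.20 × (1 − 0.76) × 0.75 × (1 − 0.40) × 0.45 = 0.00972
Posterior odds = 0.0029466 / 0.00972 ≈ 0.303.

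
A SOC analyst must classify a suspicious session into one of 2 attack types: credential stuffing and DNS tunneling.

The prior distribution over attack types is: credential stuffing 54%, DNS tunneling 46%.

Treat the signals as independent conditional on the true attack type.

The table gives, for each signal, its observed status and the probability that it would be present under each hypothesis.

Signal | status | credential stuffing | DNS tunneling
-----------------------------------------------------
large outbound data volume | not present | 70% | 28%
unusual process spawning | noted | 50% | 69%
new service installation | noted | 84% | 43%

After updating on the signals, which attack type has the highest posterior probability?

DNS tunneling

For each hypothesis, the unnormalized posterior weight is prior × product of the signal likelihoods (using 1 − P(present | H) for each absent signal):
  credential stuffing: 0.54 × (1 − 0.70) × 0.50 × 0.84 = 0.06804
  DNS tunneling: 0.46 × (1 − 0.28) × 0.69 × 0.43 = 0.098267
Marginal likelihood of the evidence = 0.16631.
P(credential stuffing | evidence) ≈ 0.06804 / 0.16631 ≈ 0.409
P(DNS tunneling | evidence) ≈ 0.098267 / 0.16631 ≈ 0.591
The largest is 0.591, so DNS tunneling is most probable.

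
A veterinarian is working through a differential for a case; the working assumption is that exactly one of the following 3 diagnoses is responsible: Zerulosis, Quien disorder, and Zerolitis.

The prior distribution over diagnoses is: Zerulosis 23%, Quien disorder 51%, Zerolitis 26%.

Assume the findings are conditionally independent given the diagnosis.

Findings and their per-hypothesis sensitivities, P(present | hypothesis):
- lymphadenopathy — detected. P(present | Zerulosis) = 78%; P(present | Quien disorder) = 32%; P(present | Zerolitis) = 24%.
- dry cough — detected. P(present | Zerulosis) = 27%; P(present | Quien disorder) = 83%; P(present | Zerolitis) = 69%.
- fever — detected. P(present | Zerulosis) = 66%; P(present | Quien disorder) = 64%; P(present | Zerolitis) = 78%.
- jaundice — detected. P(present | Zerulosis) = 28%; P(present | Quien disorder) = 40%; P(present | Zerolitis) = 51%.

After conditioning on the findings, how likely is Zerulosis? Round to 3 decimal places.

By Bayes' rule with conditional independence, the unnormalized weight for each hypothesis is prior × ∏ likelihoods:
  Zerulosis: 0.23 × 0.78 × 0.27 × 0.66 × 0.28 = 0.0089513
  Quien disorder: 0.51 × 0.32 × 0.83 × 0.64 × 0.40 = 0.034677
  Zerolitis: 0.26 × 0.24 × 0.69 × 0.78 × 0.51 = 0.017128
The unnormalized weights sum to 0.060756.
P(Zerulosis | evidence) = 0.0089513 / 0.060756 ≈ 0.147.

0.147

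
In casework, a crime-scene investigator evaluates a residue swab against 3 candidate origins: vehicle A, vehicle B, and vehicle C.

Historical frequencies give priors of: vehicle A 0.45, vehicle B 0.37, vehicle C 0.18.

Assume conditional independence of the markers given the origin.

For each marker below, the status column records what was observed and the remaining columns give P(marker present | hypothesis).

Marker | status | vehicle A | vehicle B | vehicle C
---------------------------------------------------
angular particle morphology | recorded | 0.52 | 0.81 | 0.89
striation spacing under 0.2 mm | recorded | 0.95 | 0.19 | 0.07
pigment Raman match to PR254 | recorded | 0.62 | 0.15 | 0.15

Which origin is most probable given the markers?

vehicle A

For each hypothesis, the unnormalized posterior weight is prior × product of the marker likelihoods:
  vehicle A: 0.45 × 0.52 × 0.95 × 0.62 = 0.13783
  vehicle B: 0.37 × 0.81 × 0.19 × 0.15 = 0.0085415
  vehicle C: 0.18 × 0.89 × 0.07 × 0.15 = 0.0016821
The unnormalized weights sum to 0.14805.
P(vehicle A | evidence) ≈ 0.13783 / 0.14805 ≈ 0.931
P(vehicle B | evidence) ≈ 0.0085415 / 0.14805 ≈ 0.058
P(vehicle C | evidence) ≈ 0.0016821 / 0.14805 ≈ 0.011
The largest is 0.931, so vehicle A is most probable.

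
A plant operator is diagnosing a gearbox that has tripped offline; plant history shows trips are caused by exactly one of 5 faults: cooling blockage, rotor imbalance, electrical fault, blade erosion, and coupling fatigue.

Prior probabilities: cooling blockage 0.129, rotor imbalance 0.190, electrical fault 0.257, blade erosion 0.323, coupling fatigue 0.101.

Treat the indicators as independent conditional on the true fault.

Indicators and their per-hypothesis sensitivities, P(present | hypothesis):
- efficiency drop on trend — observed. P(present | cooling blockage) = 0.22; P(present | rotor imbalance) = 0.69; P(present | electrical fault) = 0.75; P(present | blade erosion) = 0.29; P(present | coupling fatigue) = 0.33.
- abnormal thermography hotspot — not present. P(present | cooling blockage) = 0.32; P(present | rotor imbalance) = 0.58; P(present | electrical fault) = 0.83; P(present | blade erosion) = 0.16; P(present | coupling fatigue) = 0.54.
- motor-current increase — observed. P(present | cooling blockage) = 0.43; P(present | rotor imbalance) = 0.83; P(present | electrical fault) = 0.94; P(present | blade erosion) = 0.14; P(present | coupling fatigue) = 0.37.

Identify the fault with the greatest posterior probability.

rotor imbalance

For each hypothesis, the unnormalized posterior weight is prior × product of the indicator likelihoods (using 1 − P(present | H) for each absent indicator):
  cooling blockage: 0.129 × 0.22 × (1 − 0.32) × 0.43 = 0.0082983
  rotor imbalance: 0.190 × 0.69 × (1 − 0.58) × 0.83 = 0.045701
  electrical fault: 0.257 × 0.75 × (1 − 0.83) × 0.94 = 0.030801
  blade erosion: 0.323 × 0.29 × (1 − 0.16) × 0.14 = 0.011016
  coupling fatigue: 0.101 × 0.33 × (1 − 0.54) × 0.37 = 0.0056728
Normalizing constant Z = 0.0082983 + 0.045701 + 0.030801 + 0.011016 + 0.0056728 = 0.10149.
P(cooling blockage | evidence) ≈ 0.0082983 / 0.10149 ≈ 0.082
P(rotor imbalance | evidence) ≈ 0.045701 / 0.10149 ≈ 0.450
P(electrical fault | evidence) ≈ 0.030801 / 0.10149 ≈ 0.303
P(blade erosion | evidence) ≈ 0.011016 / 0.10149 ≈ 0.109
P(coupling fatigue | evidence) ≈ 0.0056728 / 0.10149 ≈ 0.056
The largest is 0.450, so rotor imbalance is most probable.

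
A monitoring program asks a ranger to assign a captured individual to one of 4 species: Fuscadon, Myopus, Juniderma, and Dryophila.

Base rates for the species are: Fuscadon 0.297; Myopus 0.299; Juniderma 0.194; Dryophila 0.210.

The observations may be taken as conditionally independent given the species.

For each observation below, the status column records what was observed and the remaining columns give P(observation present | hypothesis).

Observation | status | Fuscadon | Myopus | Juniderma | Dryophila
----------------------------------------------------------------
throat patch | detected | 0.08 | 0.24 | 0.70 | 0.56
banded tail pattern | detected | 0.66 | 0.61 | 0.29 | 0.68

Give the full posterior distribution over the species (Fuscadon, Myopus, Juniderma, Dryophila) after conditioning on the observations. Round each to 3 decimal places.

By Bayes' rule with conditional independence, the unnormalized weight for each hypothesis is prior × ∏ likelihoods:
  Fuscadon: 0.297 × 0.08 × 0.66 = 0.015682
  Myopus: 0.299 × 0.24 × 0.61 = 0.043774
  Juniderma: 0.194 × 0.70 × 0.29 = 0.039382
  Dryophila: 0.210 × 0.56 × 0.68 = 0.079968
The unnormalized weights sum to 0.17881.
P(Fuscadon | evidence) = 0.015682 / 0.17881 ≈ 0.088
P(Myopus | evidence) = 0.043774 / 0.17881 ≈ 0.245
P(Juniderma | evidence) = 0.039382 / 0.17881 ≈ 0.220
P(Dryophila | evidence) = 0.079968 / 0.17881 ≈ 0.447

0.088, 0.245, 0.220, 0.447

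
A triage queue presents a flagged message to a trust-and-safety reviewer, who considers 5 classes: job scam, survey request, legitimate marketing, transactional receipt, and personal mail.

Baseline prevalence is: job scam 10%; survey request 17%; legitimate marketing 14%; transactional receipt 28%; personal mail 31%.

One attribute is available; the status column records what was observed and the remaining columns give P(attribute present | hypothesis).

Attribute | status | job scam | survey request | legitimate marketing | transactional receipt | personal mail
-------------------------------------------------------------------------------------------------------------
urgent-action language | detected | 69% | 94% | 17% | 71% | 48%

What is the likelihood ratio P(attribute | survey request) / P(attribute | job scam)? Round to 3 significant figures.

Likelihood of this attribute under each hypothesis:
  survey request: 0.94
  job scam: 0.69
Bayes factor = 0.94 / 0.69 ≈ 1.36

1.36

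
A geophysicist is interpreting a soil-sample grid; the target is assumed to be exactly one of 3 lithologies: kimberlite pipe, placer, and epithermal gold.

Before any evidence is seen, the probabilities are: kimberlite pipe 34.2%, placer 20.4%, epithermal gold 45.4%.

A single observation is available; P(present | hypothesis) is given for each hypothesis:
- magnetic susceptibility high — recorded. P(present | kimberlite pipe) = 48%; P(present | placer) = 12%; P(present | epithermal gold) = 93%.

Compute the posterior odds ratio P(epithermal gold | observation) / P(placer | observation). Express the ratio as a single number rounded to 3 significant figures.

17.2

Posterior odds equal prior odds times the likelihood ratio; only the two competing hypotheses matter.
  epithermal gold: 0.454 × 0.93 = 0.42222
  placer: 0.204 × 0.12 = 0.02448
Odds(epithermal gold : placer) = 0.42222 / 0.02448 ≈ 17.2.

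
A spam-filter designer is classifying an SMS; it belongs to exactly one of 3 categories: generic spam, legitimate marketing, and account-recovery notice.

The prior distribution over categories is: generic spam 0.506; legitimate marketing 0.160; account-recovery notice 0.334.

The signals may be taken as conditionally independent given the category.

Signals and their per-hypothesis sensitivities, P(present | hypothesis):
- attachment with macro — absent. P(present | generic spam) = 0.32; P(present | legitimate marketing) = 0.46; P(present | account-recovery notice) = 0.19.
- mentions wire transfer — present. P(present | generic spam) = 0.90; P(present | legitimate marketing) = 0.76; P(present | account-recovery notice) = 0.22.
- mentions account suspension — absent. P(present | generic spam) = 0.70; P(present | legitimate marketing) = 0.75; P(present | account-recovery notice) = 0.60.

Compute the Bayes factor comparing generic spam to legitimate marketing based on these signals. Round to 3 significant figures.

The Bayes factor is the ratio of the joint likelihoods of the signal pattern under the two hypotheses (using 1 − P(present | H) for each absent signal).
  generic spam: (1 − 0.32) × 0.90 × (1 − 0.70) = 0.1836
  legitimate marketing: (1 − 0.46) × 0.76 × (1 − 0.75) = 0.1026
Bayes factor = 0.1836 / 0.1026 ≈ 1.79

1.79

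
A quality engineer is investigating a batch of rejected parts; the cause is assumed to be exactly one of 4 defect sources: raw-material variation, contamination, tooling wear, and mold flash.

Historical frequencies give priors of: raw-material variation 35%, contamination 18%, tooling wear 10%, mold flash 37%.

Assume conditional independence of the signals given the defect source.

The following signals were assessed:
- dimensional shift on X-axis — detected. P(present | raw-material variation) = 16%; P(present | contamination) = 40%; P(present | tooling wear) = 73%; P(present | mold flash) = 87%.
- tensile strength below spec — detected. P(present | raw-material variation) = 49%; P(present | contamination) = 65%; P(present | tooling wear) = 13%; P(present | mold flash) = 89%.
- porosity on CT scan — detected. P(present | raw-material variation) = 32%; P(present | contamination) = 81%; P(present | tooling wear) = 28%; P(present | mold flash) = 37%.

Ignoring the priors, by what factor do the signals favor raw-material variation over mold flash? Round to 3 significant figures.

Joint likelihood of the signal pattern under each hypothesis:
  raw-material variation: 0.16 × 0.49 × 0.32 = 0.025088
  mold flash: 0.87 × 0.89 × 0.37 = 0.28649
Bayes factor = 0.025088 / 0.28649 ≈ 0.0876

0.0876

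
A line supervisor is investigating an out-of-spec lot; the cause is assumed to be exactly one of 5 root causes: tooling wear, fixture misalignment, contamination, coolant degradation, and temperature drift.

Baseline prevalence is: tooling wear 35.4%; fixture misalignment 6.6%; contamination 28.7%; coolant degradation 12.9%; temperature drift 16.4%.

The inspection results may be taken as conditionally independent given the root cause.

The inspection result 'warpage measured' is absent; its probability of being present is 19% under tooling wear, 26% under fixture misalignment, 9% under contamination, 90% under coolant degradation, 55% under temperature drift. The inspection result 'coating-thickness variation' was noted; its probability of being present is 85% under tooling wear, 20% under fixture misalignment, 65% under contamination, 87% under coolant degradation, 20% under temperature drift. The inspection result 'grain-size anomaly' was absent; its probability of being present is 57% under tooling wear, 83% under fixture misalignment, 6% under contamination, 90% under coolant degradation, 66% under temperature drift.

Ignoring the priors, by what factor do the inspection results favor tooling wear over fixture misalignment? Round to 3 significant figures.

Take the product of per-inspection result likelihoods under each hypothesis (using 1 − P(present | H) for each absent inspection result), then divide.
  tooling wear: (1 − 0.19) × 0.85 × (1 − 0.57) = 0.29606
  fixture misalignment: (1 − 0.26) × 0.20 × (1 − 0.83) = 0.02516
Bayes factor = 0.29606 / 0.02516 ≈ 11.8

11.8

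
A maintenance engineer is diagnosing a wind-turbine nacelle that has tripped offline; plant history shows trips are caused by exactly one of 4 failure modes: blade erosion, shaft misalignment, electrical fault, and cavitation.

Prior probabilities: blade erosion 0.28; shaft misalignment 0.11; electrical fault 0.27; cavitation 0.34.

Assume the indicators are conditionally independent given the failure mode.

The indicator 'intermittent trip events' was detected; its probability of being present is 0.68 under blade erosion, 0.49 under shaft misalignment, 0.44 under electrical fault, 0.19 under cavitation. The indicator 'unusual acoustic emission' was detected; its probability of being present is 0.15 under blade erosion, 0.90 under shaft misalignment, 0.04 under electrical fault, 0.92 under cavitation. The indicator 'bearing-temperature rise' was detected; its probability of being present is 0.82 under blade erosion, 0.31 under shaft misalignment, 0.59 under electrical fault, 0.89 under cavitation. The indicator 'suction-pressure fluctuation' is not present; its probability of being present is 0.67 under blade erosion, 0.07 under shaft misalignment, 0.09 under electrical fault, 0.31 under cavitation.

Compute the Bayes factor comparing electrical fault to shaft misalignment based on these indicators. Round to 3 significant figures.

Joint likelihood of the indicator pattern under each hypothesis (using 1 − P(present | H) for each absent indicator):
  electrical fault: 0.44 × 0.04 × 0.59 × (1 − 0.09) = 0.0094494
  shaft misalignment: 0.49 × 0.90 × 0.31 × (1 − 0.07) = 0.12714
Bayes factor = 0.0094494 / 0.12714 ≈ 0.0743

0.0743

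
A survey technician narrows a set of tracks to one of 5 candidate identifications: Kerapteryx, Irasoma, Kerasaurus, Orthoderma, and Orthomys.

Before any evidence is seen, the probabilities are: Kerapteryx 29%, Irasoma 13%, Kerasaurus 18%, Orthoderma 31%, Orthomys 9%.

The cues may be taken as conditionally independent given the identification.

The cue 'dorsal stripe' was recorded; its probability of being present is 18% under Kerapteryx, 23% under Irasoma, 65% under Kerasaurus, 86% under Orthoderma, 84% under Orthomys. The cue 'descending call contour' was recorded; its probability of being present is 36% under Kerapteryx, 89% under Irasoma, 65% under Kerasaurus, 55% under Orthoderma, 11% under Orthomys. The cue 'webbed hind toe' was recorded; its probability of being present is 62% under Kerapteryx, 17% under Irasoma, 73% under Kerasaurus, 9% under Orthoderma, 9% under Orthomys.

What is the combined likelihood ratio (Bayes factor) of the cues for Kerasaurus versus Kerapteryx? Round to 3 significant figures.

7.68

Take the product of per-cue likelihoods under each hypothesis, then divide.
  Kerasaurus: 0.65 × 0.65 × 0.73 = 0.30843
  Kerapteryx: 0.18 × 0.36 × 0.62 = 0.040176
Bayes factor = 0.30843 / 0.040176 ≈ 7.68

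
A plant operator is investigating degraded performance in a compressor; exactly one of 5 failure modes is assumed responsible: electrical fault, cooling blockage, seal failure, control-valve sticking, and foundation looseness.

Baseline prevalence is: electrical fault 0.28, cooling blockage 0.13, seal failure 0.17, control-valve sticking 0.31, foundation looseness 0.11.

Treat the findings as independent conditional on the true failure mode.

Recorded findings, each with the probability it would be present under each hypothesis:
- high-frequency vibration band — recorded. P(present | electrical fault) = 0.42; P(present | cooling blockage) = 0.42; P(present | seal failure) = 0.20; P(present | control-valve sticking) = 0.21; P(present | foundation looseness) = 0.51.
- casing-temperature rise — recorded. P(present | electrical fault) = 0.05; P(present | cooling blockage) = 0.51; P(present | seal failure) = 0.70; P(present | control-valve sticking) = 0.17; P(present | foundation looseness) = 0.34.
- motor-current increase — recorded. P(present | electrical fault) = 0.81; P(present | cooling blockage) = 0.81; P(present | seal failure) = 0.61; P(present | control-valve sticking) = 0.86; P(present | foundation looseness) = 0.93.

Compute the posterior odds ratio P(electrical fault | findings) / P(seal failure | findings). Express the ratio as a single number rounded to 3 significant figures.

0.328

The normalizing constant cancels in an odds ratio, so compute prior × likelihood for the two hypotheses only:
  electrical fault: 0.28 × 0.42 × 0.05 × 0.81 = 0.0047628
  seal failure: 0.17 × 0.20 × 0.70 × 0.61 = 0.014518
Posterior odds = 0.0047628 / 0.014518 ≈ 0.328.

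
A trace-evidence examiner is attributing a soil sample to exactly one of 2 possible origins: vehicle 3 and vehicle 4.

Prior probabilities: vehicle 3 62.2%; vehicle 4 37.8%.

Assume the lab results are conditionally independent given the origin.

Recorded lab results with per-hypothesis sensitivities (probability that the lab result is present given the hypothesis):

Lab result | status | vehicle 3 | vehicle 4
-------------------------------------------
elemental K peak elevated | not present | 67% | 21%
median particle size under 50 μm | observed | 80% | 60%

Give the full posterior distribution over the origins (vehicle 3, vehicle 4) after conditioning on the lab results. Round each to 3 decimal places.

0.478, 0.522

Multiply each prior by the joint likelihood of the lab result pattern (using 1 − P(present | H) for each absent lab result):
  vehicle 3: 0.622 × (1 − 0.67) × 0.80 = 0.16421
  vehicle 4: 0.378 × (1 − 0.21) × 0.60 = 0.17917
Normalizing constant Z = 0.16421 + 0.17917 = 0.34338.
P(vehicle 3 | evidence) = 0.16421 / 0.34338 ≈ 0.478
P(vehicle 4 | evidence) = 0.17917 / 0.34338 ≈ 0.522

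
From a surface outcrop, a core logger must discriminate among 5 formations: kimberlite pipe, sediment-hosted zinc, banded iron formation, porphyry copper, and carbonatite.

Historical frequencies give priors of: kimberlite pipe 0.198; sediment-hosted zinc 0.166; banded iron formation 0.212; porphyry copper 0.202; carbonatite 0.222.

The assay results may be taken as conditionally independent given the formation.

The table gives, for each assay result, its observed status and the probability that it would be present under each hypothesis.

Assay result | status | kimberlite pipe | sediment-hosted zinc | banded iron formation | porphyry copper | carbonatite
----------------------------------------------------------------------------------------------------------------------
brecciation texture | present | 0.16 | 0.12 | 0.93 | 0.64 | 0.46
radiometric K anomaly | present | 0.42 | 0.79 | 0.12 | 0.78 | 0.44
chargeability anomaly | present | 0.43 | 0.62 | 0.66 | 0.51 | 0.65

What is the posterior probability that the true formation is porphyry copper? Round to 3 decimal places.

0.460

For each hypothesis, the unnormalized posterior weight is prior × product of the assay result likelihoods:
  kimberlite pipe: 0.198 × 0.16 × 0.42 × 0.43 = 0.0057214
  sediment-hosted zinc: 0.166 × 0.12 × 0.79 × 0.62 = 0.0097568
  banded iron formation: 0.212 × 0.93 × 0.12 × 0.66 = 0.015615
  porphyry copper: 0.202 × 0.64 × 0.78 × 0.51 = 0.051428
  carbonatite: 0.222 × 0.46 × 0.44 × 0.65 = 0.029206
Marginal likelihood of the evidence = 0.11173.
P(porphyry copper | evidence) = 0.051428 / 0.11173 ≈ 0.460.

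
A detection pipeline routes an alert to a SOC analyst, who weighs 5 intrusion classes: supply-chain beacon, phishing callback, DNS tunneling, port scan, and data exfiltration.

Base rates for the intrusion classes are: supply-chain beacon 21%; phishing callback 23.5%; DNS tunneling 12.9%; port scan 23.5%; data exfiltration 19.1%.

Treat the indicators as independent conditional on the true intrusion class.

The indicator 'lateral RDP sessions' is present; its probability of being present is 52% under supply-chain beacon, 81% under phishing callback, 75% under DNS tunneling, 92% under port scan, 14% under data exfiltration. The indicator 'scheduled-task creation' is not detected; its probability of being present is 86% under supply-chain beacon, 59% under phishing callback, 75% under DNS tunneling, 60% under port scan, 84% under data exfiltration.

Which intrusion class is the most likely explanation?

For each hypothesis, the unnormalized posterior weight is prior × product of the indicator likelihoods (using 1 − P(present | H) for each absent indicator):
  supply-chain beacon: 0.210 × 0.52 × (1 − 0.86) = 0.015288
  phishing callback: 0.235 × 0.81 × (1 − 0.59) = 0.078044
  DNS tunneling: 0.129 × 0.75 × (1 − 0.75) = 0.024188
  port scan: 0.235 × 0.92 × (1 − 0.60) = 0.08648
  data exfiltration: 0.191 × 0.14 × (1 − 0.84) = 0.0042784
Marginal likelihood of the evidence = 0.20828.
P(supply-chain beacon | evidence) ≈ 0.015288 / 0.20828 ≈ 0.073
P(phishing callback | evidence) ≈ 0.078044 / 0.20828 ≈ 0.375
P(DNS tunneling | evidence) ≈ 0.024188 / 0.20828 ≈ 0.116
P(port scan | evidence) ≈ 0.08648 / 0.20828 ≈ 0.415
P(data exfiltration | evidence) ≈ 0.0042784 / 0.20828 ≈ 0.021
The largest is 0.415, so port scan is most probable.

port scan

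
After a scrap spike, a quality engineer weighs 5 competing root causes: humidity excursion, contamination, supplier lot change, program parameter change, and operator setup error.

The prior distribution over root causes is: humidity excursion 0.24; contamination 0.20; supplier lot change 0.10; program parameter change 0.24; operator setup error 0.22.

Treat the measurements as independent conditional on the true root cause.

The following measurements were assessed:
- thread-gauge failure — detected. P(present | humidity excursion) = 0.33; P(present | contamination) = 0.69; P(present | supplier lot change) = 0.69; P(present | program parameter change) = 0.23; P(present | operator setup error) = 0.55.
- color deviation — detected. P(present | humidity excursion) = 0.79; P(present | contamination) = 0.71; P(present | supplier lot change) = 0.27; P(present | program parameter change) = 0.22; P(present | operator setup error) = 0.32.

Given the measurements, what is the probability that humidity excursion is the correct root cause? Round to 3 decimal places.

0.272

Multiply each prior by the joint likelihood of the measurement pattern:
  humidity excursion: 0.24 × 0.33 × 0.79 = 0.062568
  contamination: 0.20 × 0.69 × 0.71 = 0.09798
  supplier lot change: 0.10 × 0.69 × 0.27 = 0.01863
  program parameter change: 0.24 × 0.23 × 0.22 = 0.012144
  operator setup error: 0.22 × 0.55 × 0.32 = 0.03872
Marginal likelihood of the evidence = 0.23004.
P(humidity excursion | evidence) = 0.062568 / 0.23004 ≈ 0.272.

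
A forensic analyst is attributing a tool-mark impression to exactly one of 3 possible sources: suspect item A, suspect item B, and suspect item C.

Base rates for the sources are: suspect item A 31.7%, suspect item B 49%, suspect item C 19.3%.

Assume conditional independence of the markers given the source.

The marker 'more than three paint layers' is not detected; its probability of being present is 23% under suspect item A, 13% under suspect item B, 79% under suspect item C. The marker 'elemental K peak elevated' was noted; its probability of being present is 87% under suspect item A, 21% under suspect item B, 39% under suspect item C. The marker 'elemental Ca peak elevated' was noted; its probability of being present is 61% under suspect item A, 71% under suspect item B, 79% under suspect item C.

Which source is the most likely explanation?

suspect item A

By Bayes' rule with conditional independence, the unnormalized weight for each hypothesis is prior × ∏ likelihoods (using 1 − P(present | H) for each absent marker):
  suspect item A: 0.317 × (1 − 0.23) × 0.87 × 0.61 = 0.12954
  suspect item B: 0.490 × (1 − 0.13) × 0.21 × 0.71 = 0.063561
  suspect item C: 0.193 × (1 − 0.79) × 0.39 × 0.79 = 0.012487
Normalizing constant Z = 0.12954 + 0.063561 + 0.012487 = 0.20559.
P(suspect item A | evidence) ≈ 0.12954 / 0.20559 ≈ 0.630
P(suspect item B | evidence) ≈ 0.063561 / 0.20559 ≈ 0.309
P(suspect item C | evidence) ≈ 0.012487 / 0.20559 ≈ 0.061
The largest is 0.630, so suspect item A is most probable.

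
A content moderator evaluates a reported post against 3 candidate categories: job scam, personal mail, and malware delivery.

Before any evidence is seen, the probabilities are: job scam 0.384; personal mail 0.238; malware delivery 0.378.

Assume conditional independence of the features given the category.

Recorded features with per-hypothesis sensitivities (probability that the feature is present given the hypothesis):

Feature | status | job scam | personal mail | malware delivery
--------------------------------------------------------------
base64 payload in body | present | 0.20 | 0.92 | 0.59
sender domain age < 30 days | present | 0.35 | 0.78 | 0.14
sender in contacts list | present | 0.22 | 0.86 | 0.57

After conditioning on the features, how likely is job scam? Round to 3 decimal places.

By Bayes' rule with conditional independence, the unnormalized weight for each hypothesis is prior × ∏ likelihoods:
  job scam: 0.384 × 0.20 × 0.35 × 0.22 = 0.0059136
  personal mail: 0.238 × 0.92 × 0.78 × 0.86 = 0.14688
  malware delivery: 0.378 × 0.59 × 0.14 × 0.57 = 0.017797
The unnormalized weights sum to 0.17059.
P(job scam | evidence) = 0.0059136 / 0.17059 ≈ 0.035.

0.035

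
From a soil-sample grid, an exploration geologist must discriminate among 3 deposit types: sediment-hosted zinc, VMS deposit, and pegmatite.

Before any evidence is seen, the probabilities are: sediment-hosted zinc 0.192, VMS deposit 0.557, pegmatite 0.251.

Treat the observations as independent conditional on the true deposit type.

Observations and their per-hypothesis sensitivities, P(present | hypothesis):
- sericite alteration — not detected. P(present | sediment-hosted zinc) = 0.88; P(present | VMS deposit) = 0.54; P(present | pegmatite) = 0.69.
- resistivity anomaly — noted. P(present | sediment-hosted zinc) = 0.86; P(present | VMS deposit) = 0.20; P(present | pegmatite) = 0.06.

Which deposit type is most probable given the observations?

VMS deposit

By Bayes' rule with conditional independence, the unnormalized weight for each hypothesis is prior × ∏ likelihoods (using 1 − P(present | H) for each absent observation):
  sediment-hosted zinc: 0.192 × (1 − 0.88) × 0.86 = 0.019814
  VMS deposit: 0.557 × (1 − 0.54) × 0.20 = 0.051244
  pegmatite: 0.251 × (1 − 0.69) × 0.06 = 0.0046686
Marginal likelihood of the evidence = 0.075727.
P(sediment-hosted zinc | evidence) ≈ 0.019814 / 0.075727 ≈ 0.262
P(VMS deposit | evidence) ≈ 0.051244 / 0.075727 ≈ 0.677
P(pegmatite | evidence) ≈ 0.0046686 / 0.075727 ≈ 0.062
The largest is 0.677, so VMS deposit is most probable.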